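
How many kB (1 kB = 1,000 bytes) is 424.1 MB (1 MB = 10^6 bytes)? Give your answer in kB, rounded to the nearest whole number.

424.1 MB = 424.1 × 10^6 bytes = 424,100,000 bytes
1 kB = 1,000 bytes
424,100,000 / 1,000 = 424,100 kB

424,100 kB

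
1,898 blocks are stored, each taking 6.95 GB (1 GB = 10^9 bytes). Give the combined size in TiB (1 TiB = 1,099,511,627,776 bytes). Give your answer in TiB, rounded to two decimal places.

12.00 TiB

Total = 1,898 × 6.95 GB = 13191.1 GB
= 13191.1 × 1,000,000,000 bytes = 13,191,100,000,000 bytes
1 TiB = 1,099,511,627,776 bytes
13,191,100,000,000 / 1,099,511,627,776 = 12.00 TiB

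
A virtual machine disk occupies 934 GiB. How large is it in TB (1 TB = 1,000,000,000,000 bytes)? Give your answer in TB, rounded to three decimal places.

934 GiB = 934 × 2^30 bytes = 1,002,874,863,616 bytes
1 TB = 1,000,000,000,000 bytes
1,002,874,863,616 / 1,000,000,000,000 = 1.003 TB

1.003 TB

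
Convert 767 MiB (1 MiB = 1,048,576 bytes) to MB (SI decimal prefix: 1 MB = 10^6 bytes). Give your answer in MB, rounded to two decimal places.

767 MiB × 1,048,576 bytes/MiB = 804,257,792 bytes
1 MB = 1,000,000 bytes
804,257,792 / 1,000,000 = 804.26 MB

804.26 MB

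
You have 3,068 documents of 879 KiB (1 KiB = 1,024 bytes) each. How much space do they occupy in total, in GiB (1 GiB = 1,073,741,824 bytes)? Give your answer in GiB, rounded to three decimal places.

Total = 3,068 × 879 KiB = 2,696,772 KiB
= 2,696,772 × 1,024 bytes = 2,761,494,528 bytes
1 GiB = 1,073,741,824 bytes
2,761,494,528 / 1,073,741,824 = 2.572 GiB

2.572 GiB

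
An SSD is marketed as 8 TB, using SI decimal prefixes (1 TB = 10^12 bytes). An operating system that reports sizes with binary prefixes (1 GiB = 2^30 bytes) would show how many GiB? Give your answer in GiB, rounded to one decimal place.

7,450.6 GiB

8 TB × 1,000,000,000,000 bytes/TB = 8,000,000,000,000 bytes
1 GiB = 1,073,741,824 bytes
8,000,000,000,000 / 1,073,741,824 = 7,450.6 GiB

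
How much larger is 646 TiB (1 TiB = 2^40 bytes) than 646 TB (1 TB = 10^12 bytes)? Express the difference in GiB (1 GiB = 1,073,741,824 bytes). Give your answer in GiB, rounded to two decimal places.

646 TiB = 646 × 1,099,511,627,776 = 710,284,511,543,296 bytes
646 TB = 646 × 1,000,000,000,000 = 646,000,000,000,000 bytes
difference = 64,284,511,543,296 bytes
64,284,511,543,296 / 1,073,741,824 = 59,869.62 GiB

59,869.62 GiB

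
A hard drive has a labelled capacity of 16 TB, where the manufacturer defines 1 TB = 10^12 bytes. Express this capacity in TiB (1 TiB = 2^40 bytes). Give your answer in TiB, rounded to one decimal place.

14.6 TiB

16 TB = 16 × 10^12 bytes = 16,000,000,000,000 bytes
1 TiB = 1,099,511,627,776 bytes
16,000,000,000,000 / 1,099,511,627,776 = 14.6 TiB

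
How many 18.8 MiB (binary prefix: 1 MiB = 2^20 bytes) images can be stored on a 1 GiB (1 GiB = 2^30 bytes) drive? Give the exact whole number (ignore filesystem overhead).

Capacity: 1 GiB = 1,073,741,824 bytes
Per item: 18.8 MiB = 19,713,228.8 bytes
⌊1,073,741,824 / 19,713,228.8⌋ = 54

54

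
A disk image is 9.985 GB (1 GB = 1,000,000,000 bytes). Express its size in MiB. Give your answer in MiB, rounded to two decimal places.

9,522.44 MiB

9.985 GB = 9.985 × 10^9 bytes = 9,985,000,000 bytes
1 MiB = 1,048,576 bytes
9,985,000,000 / 1,048,576 = 9,522.44 MiB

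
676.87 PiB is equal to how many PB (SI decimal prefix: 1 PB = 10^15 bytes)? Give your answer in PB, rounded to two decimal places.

762.09 PB

676.87 PiB = 676.87 × 2^50 bytes = 762,087,869,944,566,906.88 bytes
1 PB = 10^15 bytes = 1,000,000,000,000,000 bytes
762,087,869,944,566,906.88 / 1,000,000,000,000,000 = 762.09 PB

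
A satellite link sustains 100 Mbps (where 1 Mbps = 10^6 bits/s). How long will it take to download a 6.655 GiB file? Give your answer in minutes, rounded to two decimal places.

6.655 GiB = 7,145,751,838.72 bytes = 57,166,014,709.76 bits
100 Mbps = 100,000,000 bits/s
time = 57,166,014,709.76 / 100,000,000 = 571.660 s
571.660 s / 60 = 9.53 minutes

9.53 minutes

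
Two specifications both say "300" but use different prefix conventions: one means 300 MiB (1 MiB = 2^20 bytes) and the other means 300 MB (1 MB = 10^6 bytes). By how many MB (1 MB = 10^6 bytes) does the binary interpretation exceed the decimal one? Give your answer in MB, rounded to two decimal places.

14.57 MB

300 MiB = 300 × 1,048,576 = 314,572,800 bytes
300 MB = 300 × 1,000,000 = 300,000,000 bytes
difference = 14,572,800 bytes
14,572,800 / 1,000,000 = 14.57 MB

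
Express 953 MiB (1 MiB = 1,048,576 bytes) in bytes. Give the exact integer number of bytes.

953 × 1,048,576 = 999,292,928 bytes  (1 MiB = 2^20 bytes)

999,292,928 bytes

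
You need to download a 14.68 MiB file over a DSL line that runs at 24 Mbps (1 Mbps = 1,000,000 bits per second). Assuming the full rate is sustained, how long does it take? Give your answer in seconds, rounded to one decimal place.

5.1 seconds

14.68 MiB = 15,393,095.68 bytes = 123,144,765.44 bits
24 Mbps = 24,000,000 bits/s
time = 123,144,765.44 / 24,000,000 = 5.1 s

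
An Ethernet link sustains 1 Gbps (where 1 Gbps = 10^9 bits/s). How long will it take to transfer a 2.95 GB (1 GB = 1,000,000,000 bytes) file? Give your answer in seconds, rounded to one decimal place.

2.95 GB = 2,950,000,000 bytes = 23,600,000,000 bits
1 Gbps = 1,000,000,000 bits/s
time = 23,600,000,000 / 1,000,000,000 = 23.6 s

23.6 seconds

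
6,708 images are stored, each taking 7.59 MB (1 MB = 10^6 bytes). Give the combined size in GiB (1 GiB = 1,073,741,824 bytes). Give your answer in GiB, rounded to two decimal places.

47.42 GiB

Total = 6,708 × 7.59 MB = 50913.72 MB
= 50913.72 × 1,000,000 bytes = 50,913,720,000 bytes
1 GiB = 1,073,741,824 bytes
50,913,720,000 / 1,073,741,824 = 47.42 GiB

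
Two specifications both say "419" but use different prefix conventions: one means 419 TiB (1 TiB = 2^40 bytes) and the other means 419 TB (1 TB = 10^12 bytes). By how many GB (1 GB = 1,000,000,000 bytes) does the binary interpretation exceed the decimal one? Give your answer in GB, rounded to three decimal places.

41,695.372 GB

419 TiB = 419 × 1,099,511,627,776 = 460,695,372,038,144 bytes
419 TB = 419 × 1,000,000,000,000 = 419,000,000,000,000 bytes
difference = 41,695,372,038,144 bytes
41,695,372,038,144 / 1,000,000,000 = 41,695.372 GB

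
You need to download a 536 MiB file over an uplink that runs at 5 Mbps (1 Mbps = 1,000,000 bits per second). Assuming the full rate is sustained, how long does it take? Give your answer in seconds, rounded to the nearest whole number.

536 MiB = 562,036,736 bytes = 4,496,293,888 bits
5 Mbps = 5,000,000 bits/s
time = 4,496,293,888 / 5,000,000 = 899 s

899 seconds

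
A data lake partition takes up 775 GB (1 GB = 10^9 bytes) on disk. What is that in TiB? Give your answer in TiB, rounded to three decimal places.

775 GB × 1,000,000,000 bytes/GB = 775,000,000,000 bytes
1 TiB = 1,099,511,627,776 bytes
775,000,000,000 / 1,099,511,627,776 = 0.705 TiB

0.705 TiB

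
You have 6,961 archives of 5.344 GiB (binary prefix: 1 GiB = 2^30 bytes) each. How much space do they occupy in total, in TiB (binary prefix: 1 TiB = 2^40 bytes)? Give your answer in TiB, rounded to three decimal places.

Total = 6,961 × 5.344 GiB = 37199.584 GiB
= 37199.584 × 1,073,741,824 bytes = 39,942,749,176,201.216 bytes
1 TiB = 1,099,511,627,776 bytes
39,942,749,176,201.216 / 1,099,511,627,776 = 36.328 TiB

36.328 TiB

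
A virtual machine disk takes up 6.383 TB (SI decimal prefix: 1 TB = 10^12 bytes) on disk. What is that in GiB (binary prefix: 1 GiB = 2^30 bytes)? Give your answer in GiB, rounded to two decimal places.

6.383 TB = 6.383 × 10^12 bytes = 6,383,000,000,000 bytes
1 GiB = 2^30 bytes = 1,073,741,824 bytes
6,383,000,000,000 / 1,073,741,824 = 5,944.63 GiB

5,944.63 GiB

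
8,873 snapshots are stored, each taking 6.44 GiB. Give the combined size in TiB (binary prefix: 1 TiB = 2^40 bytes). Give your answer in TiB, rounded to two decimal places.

55.80 TiB

Total = 8,873 × 6.44 GiB = 57142.12 GiB
= 57142.12 × 1,073,741,824 bytes = 61,355,884,156,026.88 bytes
1 TiB = 1,099,511,627,776 bytes
61,355,884,156,026.88 / 1,099,511,627,776 = 55.80 TiB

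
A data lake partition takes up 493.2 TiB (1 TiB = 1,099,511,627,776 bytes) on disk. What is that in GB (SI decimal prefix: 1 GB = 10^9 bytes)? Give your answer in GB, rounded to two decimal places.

493.2 TiB = 493.2 × 2^40 bytes = 542,279,134,819,123.2 bytes
1 GB = 10^9 bytes = 1,000,000,000 bytes
542,279,134,819,123.2 / 1,000,000,000 = 542,279.13 GB

542,279.13 GB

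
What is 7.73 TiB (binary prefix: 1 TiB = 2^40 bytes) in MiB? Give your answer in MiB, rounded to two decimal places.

7.73 TiB × 1,099,511,627,776 bytes/TiB = 8,499,224,882,708.48 bytes
1 MiB = 1,048,576 bytes
8,499,224,882,708.48 / 1,048,576 = 8,105,492.48 MiB

8,105,492.48 MiB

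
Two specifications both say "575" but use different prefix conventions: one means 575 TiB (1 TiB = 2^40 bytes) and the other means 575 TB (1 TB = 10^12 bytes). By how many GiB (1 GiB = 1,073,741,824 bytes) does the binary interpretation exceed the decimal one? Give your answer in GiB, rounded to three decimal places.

575 TiB = 575 × 1,099,511,627,776 = 632,219,185,971,200 bytes
575 TB = 575 × 1,000,000,000,000 = 575,000,000,000,000 bytes
difference = 57,219,185,971,200 bytes
57,219,185,971,200 / 1,073,741,824 = 53,289.520 GiB

53,289.520 GiB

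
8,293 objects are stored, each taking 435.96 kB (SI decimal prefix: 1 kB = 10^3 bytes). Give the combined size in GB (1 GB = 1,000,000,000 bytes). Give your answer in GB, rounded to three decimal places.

Total = 8,293 × 435.96 kB = 3615416.28 kB
= 3615416.28 × 1,000 bytes = 3,615,416,280 bytes
1 GB = 1,000,000,000 bytes
3,615,416,280 / 1,000,000,000 = 3.615 GB

3.615 GB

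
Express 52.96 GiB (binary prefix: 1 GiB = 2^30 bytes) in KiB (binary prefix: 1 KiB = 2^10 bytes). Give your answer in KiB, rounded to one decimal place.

55,532,585.0 KiB

52.96 GiB = 52.96 × 2^30 bytes = 56,865,366,999.04 bytes
1 KiB = 2^10 bytes = 1,024 bytes
56,865,366,999.04 / 1,024 = 55,532,585.0 KiB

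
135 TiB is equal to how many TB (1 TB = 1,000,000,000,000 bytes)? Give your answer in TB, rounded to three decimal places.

135 TiB = 135 × 2^40 bytes = 148,434,069,749,760 bytes
1 TB = 1,000,000,000,000 bytes
148,434,069,749,760 / 1,000,000,000,000 = 148.434 TB

148.434 TB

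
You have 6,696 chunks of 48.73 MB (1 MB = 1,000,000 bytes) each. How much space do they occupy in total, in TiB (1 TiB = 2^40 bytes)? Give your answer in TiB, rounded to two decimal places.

0.30 TiB

Total = 6,696 × 48.73 MB = 326296.08 MB
= 326296.08 × 1,000,000 bytes = 326,296,080,000 bytes
1 TiB = 1,099,511,627,776 bytes
326,296,080,000 / 1,099,511,627,776 = 0.30 TiB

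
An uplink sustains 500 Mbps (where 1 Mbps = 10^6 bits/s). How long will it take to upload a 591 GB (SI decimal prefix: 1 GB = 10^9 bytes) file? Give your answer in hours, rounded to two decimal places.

2.63 hours

591 GB = 591,000,000,000 bytes = 4,728,000,000,000 bits
500 Mbps = 500,000,000 bits/s
time = 4,728,000,000,000 / 500,000,000 = 9,456.0000 s
9,456.0000 s / 3600 = 2.63 hours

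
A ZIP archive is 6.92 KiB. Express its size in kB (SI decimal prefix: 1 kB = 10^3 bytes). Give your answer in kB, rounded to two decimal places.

6.92 KiB = 6.92 × 2^10 bytes = 7,086.08 bytes
1 kB = 10^3 bytes = 1,000 bytes
7,086.08 / 1,000 = 7.09 kB

7.09 kB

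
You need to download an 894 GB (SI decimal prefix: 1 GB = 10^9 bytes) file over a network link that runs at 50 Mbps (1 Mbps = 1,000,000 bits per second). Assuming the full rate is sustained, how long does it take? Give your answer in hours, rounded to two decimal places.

39.73 hours

894 GB = 894,000,000,000 bytes = 7,152,000,000,000 bits
50 Mbps = 50,000,000 bits/s
time = 7,152,000,000,000 / 50,000,000 = 143,040.0000 s
143,040.0000 s / 3600 = 39.73 hours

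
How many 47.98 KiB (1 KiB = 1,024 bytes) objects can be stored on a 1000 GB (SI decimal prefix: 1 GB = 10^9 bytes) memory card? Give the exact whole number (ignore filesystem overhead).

20,353,532

Capacity: 1000 GB = 1,000,000,000,000 bytes
Per item: 47.98 KiB = 49,131.52 bytes
⌊1,000,000,000,000 / 49,131.52⌋ = 20,353,532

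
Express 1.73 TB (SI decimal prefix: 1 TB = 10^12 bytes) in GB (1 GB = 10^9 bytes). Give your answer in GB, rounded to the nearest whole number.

1,730 GB

1.73 TB × 1,000,000,000,000 bytes/TB = 1,730,000,000,000 bytes
1 GB = 10^9 bytes = 1,000,000,000 bytes
1,730,000,000,000 / 1,000,000,000 = 1,730 GB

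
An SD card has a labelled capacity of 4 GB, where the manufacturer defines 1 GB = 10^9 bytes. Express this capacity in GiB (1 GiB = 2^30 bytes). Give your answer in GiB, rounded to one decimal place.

4 GB × 1,000,000,000 bytes/GB = 4,000,000,000 bytes
1 GiB = 1,073,741,824 bytes
4,000,000,000 / 1,073,741,824 = 3.7 GiB

3.7 GiB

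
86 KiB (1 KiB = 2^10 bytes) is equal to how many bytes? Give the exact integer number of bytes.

88,064 bytes

86 × 1,024 = 88,064 bytes  (1 KiB = 2^10 bytes)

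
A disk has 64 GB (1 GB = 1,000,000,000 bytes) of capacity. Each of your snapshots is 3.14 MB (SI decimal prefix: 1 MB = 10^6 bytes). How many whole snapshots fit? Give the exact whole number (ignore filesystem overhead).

Capacity: 64 GB = 64,000,000,000 bytes
Per item: 3.14 MB = 3,140,000 bytes
⌊64,000,000,000 / 3,140,000⌋ = 20,382

20,382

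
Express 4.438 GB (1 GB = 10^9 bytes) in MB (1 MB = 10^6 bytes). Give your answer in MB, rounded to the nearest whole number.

4.438 GB = 4.438 × 10^9 bytes = 4,438,000,000 bytes
1 MB = 1,000,000 bytes
4,438,000,000 / 1,000,000 = 4,438 MB

4,438 MB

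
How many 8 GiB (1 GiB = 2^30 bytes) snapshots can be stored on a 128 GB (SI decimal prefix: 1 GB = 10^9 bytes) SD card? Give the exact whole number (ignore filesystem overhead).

Capacity: 128 GB = 128,000,000,000 bytes
Per item: 8 GiB = 8,589,934,592 bytes
⌊128,000,000,000 / 8,589,934,592⌋ = 14

14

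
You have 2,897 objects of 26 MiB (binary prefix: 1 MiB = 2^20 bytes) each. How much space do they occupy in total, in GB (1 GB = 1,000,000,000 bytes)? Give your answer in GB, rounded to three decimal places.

78.981 GB

Total = 2,897 × 26 MiB = 75,322 MiB
= 75,322 × 1,048,576 bytes = 78,980,841,472 bytes
1 GB = 1,000,000,000 bytes
78,980,841,472 / 1,000,000,000 = 78.981 GB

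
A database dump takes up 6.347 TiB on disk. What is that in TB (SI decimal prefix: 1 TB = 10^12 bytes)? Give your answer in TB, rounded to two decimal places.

6.98 TB

6.347 TiB × 1,099,511,627,776 bytes/TiB = 6,978,600,301,494.272 bytes
1 TB = 10^12 bytes = 1,000,000,000,000 bytes
6,978,600,301,494.272 / 1,000,000,000,000 = 6.98 TB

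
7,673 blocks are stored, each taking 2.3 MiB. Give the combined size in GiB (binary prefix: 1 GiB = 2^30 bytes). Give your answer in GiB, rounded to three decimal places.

17.234 GiB

Total = 7,673 × 2.3 MiB = 17647.9 MiB
= 17647.9 × 1,048,576 bytes = 18,505,164,390.4 bytes
1 GiB = 1,073,741,824 bytes
18,505,164,390.4 / 1,073,741,824 = 17.234 GiB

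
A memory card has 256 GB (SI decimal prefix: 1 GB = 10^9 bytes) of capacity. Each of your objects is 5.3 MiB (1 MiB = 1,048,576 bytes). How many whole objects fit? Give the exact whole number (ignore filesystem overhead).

Capacity: 256 GB = 256,000,000,000 bytes
Per item: 5.3 MiB = 5,557,452.8 bytes
⌊256,000,000,000 / 5,557,452.8⌋ = 46,064

46,064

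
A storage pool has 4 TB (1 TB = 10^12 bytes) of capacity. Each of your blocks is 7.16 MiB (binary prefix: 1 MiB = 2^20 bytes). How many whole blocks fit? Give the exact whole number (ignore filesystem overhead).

532,778

Capacity: 4 TB = 4,000,000,000,000 bytes
Per item: 7.16 MiB = 7,507,804.16 bytes
⌊4,000,000,000,000 / 7,507,804.16⌋ = 532,778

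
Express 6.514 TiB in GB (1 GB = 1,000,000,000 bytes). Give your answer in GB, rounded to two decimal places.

6.514 TiB = 6.514 × 2^40 bytes = 7,162,218,743,332.864 bytes
1 GB = 10^9 bytes = 1,000,000,000 bytes
7,162,218,743,332.864 / 1,000,000,000 = 7,162.22 GB

7,162.22 GB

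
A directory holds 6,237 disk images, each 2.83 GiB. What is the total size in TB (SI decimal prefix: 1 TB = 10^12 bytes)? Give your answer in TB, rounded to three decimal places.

Total = 6,237 × 2.83 GiB = 17650.71 GiB
= 17650.71 × 1,073,741,824 bytes = 18,952,305,550,295.04 bytes
1 TB = 1,000,000,000,000 bytes
18,952,305,550,295.04 / 1,000,000,000,000 = 18.952 TB

18.952 TB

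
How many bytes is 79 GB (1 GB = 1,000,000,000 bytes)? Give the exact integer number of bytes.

79 × 1,000,000,000 = 79,000,000,000 bytes

79,000,000,000 bytes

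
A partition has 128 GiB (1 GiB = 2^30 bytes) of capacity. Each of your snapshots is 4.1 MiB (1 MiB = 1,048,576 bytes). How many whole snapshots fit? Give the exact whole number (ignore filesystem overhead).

Capacity: 128 GiB = 137,438,953,472 bytes
Per item: 4.1 MiB = 4,299,161.6 bytes
⌊137,438,953,472 / 4,299,161.6⌋ = 31,968

31,968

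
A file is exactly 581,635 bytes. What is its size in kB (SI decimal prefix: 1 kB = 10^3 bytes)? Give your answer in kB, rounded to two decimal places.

581,635 bytes given.
1 kB = 1,000 bytes
581,635 / 1,000 = 581.64 kB

581.64 kB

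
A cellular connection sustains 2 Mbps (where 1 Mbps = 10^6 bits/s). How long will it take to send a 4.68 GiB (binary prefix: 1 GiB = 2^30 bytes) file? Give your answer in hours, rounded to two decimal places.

5.58 hours

4.68 GiB = 5,025,111,736.32 bytes = 40,200,893,890.56 bits
2 Mbps = 2,000,000 bits/s
time = 40,200,893,890.56 / 2,000,000 = 20,100.4469 s
20,100.4469 s / 3600 = 5.58 hours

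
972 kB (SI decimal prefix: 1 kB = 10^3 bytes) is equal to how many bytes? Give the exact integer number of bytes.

972 × 1,000 = 972,000 bytes  (1 kB = 10^3 bytes)

972,000 bytes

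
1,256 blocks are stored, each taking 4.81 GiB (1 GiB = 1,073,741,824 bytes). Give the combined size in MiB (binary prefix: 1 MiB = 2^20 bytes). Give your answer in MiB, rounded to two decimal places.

Total = 1,256 × 4.81 GiB = 6041.36 GiB
= 6041.36 × 1,073,741,824 bytes = 6,486,860,905,840.64 bytes
1 MiB = 1,048,576 bytes
6,486,860,905,840.64 / 1,048,576 = 6,186,352.64 MiB

6,186,352.64 MiB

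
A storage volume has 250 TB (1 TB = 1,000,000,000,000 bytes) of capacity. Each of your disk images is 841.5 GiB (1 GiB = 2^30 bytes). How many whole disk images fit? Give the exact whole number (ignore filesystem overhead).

Capacity: 250 TB = 250,000,000,000,000 bytes
Per item: 841.5 GiB = 903,553,744,896 bytes
⌊250,000,000,000,000 / 903,553,744,896⌋ = 276

276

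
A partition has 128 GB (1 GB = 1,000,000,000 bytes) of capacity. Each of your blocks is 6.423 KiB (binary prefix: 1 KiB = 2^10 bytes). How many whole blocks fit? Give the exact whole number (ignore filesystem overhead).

19,461,310

Capacity: 128 GB = 128,000,000,000 bytes
Per item: 6.423 KiB = 6,577.152 bytes
⌊128,000,000,000 / 6,577.152⌋ = 19,461,310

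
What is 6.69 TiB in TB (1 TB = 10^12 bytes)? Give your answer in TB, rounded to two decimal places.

6.69 TiB × 1,099,511,627,776 bytes/TiB = 7,355,732,789,821.44 bytes
1 TB = 1,000,000,000,000 bytes
7,355,732,789,821.44 / 1,000,000,000,000 = 7.36 TB

7.36 TB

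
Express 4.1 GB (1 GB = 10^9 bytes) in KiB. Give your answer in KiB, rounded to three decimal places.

4.1 GB = 4.1 × 10^9 bytes = 4,100,000,000 bytes
1 KiB = 1,024 bytes
4,100,000,000 / 1,024 = 4,003,906.250 KiB

4,003,906.250 KiB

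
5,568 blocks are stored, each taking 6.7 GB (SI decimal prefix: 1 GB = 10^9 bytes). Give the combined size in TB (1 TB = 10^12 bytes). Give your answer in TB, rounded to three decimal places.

37.306 TB

Total = 5,568 × 6.7 GB = 37305.6 GB
= 37305.6 × 1,000,000,000 bytes = 37,305,600,000,000 bytes
1 TB = 1,000,000,000,000 bytes
37,305,600,000,000 / 1,000,000,000,000 = 37.306 TB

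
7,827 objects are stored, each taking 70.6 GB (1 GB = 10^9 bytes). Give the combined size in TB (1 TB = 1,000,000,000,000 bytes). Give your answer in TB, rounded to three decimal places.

552.586 TB

Total = 7,827 × 70.6 GB = 552586.2 GB
= 552586.2 × 1,000,000,000 bytes = 552,586,200,000,000 bytes
1 TB = 1,000,000,000,000 bytes
552,586,200,000,000 / 1,000,000,000,000 = 552.586 TB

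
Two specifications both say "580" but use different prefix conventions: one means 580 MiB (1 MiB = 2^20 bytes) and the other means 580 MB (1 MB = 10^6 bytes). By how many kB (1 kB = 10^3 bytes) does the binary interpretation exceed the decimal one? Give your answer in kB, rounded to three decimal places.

28,174.080 kB

580 MiB = 580 × 1,048,576 = 608,174,080 bytes
580 MB = 580 × 1,000,000 = 580,000,000 bytes
difference = 28,174,080 bytes
28,174,080 / 1,000 = 28,174.080 kB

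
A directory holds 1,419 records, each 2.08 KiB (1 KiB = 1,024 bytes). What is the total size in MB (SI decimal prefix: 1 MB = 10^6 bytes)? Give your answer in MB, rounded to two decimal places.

Total = 1,419 × 2.08 KiB = 2951.52 KiB
= 2951.52 × 1,024 bytes = 3,022,356.48 bytes
1 MB = 1,000,000 bytes
3,022,356.48 / 1,000,000 = 3.02 MB

3.02 MB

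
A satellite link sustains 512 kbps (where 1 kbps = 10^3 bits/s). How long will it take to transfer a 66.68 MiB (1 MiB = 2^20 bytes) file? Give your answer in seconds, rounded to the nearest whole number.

1,092 seconds

66.68 MiB = 69,919,047.68 bytes = 559,352,381.44 bits
512 kbps = 512,000 bits/s
time = 559,352,381.44 / 512,000 = 1,092 s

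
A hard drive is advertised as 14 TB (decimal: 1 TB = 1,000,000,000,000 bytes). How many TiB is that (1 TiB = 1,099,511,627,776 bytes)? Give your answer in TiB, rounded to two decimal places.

12.73 TiB

14 TB = 14 × 10^12 bytes = 14,000,000,000,000 bytes
1 TiB = 2^40 bytes = 1,099,511,627,776 bytes
14,000,000,000,000 / 1,099,511,627,776 = 12.73 TiB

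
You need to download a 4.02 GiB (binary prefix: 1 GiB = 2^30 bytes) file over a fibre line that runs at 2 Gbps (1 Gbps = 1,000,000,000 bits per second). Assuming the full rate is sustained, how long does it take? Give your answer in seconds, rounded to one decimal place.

17.3 seconds

4.02 GiB = 4,316,442,132.48 bytes = 34,531,537,059.84 bits
2 Gbps = 2,000,000,000 bits/s
time = 34,531,537,059.84 / 2,000,000,000 = 17.3 s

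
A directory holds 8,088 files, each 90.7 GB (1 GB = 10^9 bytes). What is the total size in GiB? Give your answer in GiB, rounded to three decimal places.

Total = 8,088 × 90.7 GB = 733581.6 GB
= 733581.6 × 1,000,000,000 bytes = 733,581,600,000,000 bytes
1 GiB = 1,073,741,824 bytes
733,581,600,000,000 / 1,073,741,824 = 683,201.104 GiB

683,201.104 GiB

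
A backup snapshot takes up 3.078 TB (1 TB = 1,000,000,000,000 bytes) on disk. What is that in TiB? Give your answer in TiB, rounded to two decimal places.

2.80 TiB

3.078 TB = 3.078 × 10^12 bytes = 3,078,000,000,000 bytes
1 TiB = 2^40 bytes = 1,099,511,627,776 bytes
3,078,000,000,000 / 1,099,511,627,776 = 2.80 TiB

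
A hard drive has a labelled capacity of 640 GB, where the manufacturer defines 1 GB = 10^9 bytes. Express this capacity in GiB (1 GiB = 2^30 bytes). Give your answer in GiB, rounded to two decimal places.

640 GB × 1,000,000,000 bytes/GB = 640,000,000,000 bytes
1 GiB = 1,073,741,824 bytes
640,000,000,000 / 1,073,741,824 = 596.05 GiB

596.05 GiB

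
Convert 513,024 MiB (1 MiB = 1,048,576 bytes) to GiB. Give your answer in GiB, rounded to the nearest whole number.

501 GiB

513,024 MiB = 513,024 × 2^20 bytes = 537,944,653,824 bytes
1 GiB = 2^30 bytes = 1,073,741,824 bytes
537,944,653,824 / 1,073,741,824 = 501 GiB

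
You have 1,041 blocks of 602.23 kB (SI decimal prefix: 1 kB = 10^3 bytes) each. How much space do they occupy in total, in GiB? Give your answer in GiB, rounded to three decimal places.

0.584 GiB

Total = 1,041 × 602.23 kB = 626921.43 kB
= 626921.43 × 1,000 bytes = 626,921,430 bytes
1 GiB = 1,073,741,824 bytes
626,921,430 / 1,073,741,824 = 0.584 GiB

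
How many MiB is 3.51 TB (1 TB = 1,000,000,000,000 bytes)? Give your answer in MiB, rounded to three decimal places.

3.51 TB = 3.51 × 10^12 bytes = 3,510,000,000,000 bytes
1 MiB = 1,048,576 bytes
3,510,000,000,000 / 1,048,576 = 3,347,396.851 MiB

3,347,396.851 MiB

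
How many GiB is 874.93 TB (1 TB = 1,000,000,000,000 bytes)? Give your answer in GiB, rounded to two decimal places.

814,842.06 GiB

874.93 TB = 874.93 × 10^12 bytes = 874,930,000,000,000 bytes
1 GiB = 1,073,741,824 bytes
874,930,000,000,000 / 1,073,741,824 = 814,842.06 GiB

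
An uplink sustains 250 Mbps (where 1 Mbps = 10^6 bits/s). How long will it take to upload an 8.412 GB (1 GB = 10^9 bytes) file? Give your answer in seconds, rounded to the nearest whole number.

8.412 GB = 8,412,000,000 bytes = 67,296,000,000 bits
250 Mbps = 250,000,000 bits/s
time = 67,296,000,000 / 250,000,000 = 269 s

269 seconds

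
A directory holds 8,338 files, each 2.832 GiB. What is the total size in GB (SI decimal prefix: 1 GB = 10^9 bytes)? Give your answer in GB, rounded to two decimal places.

Total = 8,338 × 2.832 GiB = 23613.216 GiB
= 23613.216 × 1,073,741,824 bytes = 25,354,497,618,345.984 bytes
1 GB = 1,000,000,000 bytes
25,354,497,618,345.984 / 1,000,000,000 = 25,354.50 GB

25,354.50 GB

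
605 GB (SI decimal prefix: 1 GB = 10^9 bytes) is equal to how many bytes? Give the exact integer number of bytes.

605,000,000,000 bytes

605 × 1,000,000,000 = 605,000,000,000 bytes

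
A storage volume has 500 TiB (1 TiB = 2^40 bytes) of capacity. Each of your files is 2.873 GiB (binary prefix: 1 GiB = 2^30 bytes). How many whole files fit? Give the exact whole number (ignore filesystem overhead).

Capacity: 500 TiB = 549,755,813,888,000 bytes
Per item: 2.873 GiB = 3,084,860,260.352 bytes
⌊549,755,813,888,000 / 3,084,860,260.352⌋ = 178,210

178,210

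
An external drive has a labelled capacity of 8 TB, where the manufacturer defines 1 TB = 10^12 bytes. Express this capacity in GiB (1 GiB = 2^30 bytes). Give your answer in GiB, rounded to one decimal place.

7,450.6 GiB

8 TB = 8 × 10^12 bytes = 8,000,000,000,000 bytes
1 GiB = 1,073,741,824 bytes
8,000,000,000,000 / 1,073,741,824 = 7,450.6 GiB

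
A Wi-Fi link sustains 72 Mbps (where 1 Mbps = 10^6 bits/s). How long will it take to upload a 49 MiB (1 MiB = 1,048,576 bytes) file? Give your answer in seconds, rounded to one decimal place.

49 MiB = 51,380,224 bytes = 411,041,792 bits
72 Mbps = 72,000,000 bits/s
time = 411,041,792 / 72,000,000 = 5.7 s

5.7 seconds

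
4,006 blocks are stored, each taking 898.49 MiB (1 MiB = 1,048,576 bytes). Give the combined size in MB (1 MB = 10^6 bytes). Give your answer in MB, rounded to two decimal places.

3,774,193.01 MB

Total = 4,006 × 898.49 MiB = 3599350.94 MiB
= 3599350.94 × 1,048,576 bytes = 3,774,193,011,261.44 bytes
1 MB = 1,000,000 bytes
3,774,193,011,261.44 / 1,000,000 = 3,774,193.01 MB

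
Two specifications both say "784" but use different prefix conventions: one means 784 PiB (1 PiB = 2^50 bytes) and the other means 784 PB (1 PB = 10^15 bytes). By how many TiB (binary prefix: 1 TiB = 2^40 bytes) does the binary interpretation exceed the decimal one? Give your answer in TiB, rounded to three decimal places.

89,772.154 TiB

784 PiB = 784 × 1,125,899,906,842,624 = 882,705,526,964,617,216 bytes
784 PB = 784 × 1,000,000,000,000,000 = 784,000,000,000,000,000 bytes
difference = 98,705,526,964,617,216 bytes
98,705,526,964,617,216 / 1,099,511,627,776 = 89,772.154 TiB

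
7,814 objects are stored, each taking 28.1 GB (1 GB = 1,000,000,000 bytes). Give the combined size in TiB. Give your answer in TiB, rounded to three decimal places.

Total = 7,814 × 28.1 GB = 219573.4 GB
= 219573.4 × 1,000,000,000 bytes = 219,573,400,000,000 bytes
1 TiB = 1,099,511,627,776 bytes
219,573,400,000,000 / 1,099,511,627,776 = 199.701 TiB

199.701 TiB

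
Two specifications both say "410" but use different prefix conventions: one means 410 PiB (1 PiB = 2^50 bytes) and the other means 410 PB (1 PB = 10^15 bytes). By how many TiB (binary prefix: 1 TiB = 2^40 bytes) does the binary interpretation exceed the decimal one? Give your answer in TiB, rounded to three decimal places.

46,947.172 TiB

410 PiB = 410 × 1,125,899,906,842,624 = 461,618,961,805,475,840 bytes
410 PB = 410 × 1,000,000,000,000,000 = 410,000,000,000,000,000 bytes
difference = 51,618,961,805,475,840 bytes
51,618,961,805,475,840 / 1,099,511,627,776 = 46,947.172 TiB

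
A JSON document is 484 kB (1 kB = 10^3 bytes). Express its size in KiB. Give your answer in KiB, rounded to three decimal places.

484 kB = 484 × 10^3 bytes = 484,000 bytes
1 KiB = 1,024 bytes
484,000 / 1,024 = 472.656 KiB

472.656 KiB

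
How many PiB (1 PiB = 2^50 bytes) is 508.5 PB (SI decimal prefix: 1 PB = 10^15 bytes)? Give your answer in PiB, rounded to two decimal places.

451.64 PiB

508.5 PB = 508.5 × 10^15 bytes = 508,500,000,000,000,000 bytes
1 PiB = 1,125,899,906,842,624 bytes
508,500,000,000,000,000 / 1,125,899,906,842,624 = 451.64 PiB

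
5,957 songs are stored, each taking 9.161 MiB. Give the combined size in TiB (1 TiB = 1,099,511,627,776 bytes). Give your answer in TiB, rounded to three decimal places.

Total = 5,957 × 9.161 MiB = 54572.077 MiB
= 54572.077 × 1,048,576 bytes = 57,222,970,212.352 bytes
1 TiB = 1,099,511,627,776 bytes
57,222,970,212.352 / 1,099,511,627,776 = 0.052 TiB

0.052 TiB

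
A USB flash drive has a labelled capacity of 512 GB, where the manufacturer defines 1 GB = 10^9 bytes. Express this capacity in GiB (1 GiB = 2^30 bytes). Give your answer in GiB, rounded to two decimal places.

512 GB = 512 × 10^9 bytes = 512,000,000,000 bytes
1 GiB = 2^30 bytes = 1,073,741,824 bytes
512,000,000,000 / 1,073,741,824 = 476.84 GiB

476.84 GiB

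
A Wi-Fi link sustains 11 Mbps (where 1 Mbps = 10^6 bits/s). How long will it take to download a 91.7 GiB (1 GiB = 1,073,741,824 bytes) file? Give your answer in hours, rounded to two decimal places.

19.89 hours

91.7 GiB = 98,462,125,260.8 bytes = 787,697,002,086.4 bits
11 Mbps = 11,000,000 bits/s
time = 787,697,002,086.4 / 11,000,000 = 71,608.8184 s
71,608.8184 s / 3600 = 19.89 hours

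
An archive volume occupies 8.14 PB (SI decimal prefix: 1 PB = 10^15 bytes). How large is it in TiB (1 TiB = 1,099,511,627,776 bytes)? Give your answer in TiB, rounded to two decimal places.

7,403.29 TiB

8.14 PB × 1,000,000,000,000,000 bytes/PB = 8,140,000,000,000,000 bytes
1 TiB = 2^40 bytes = 1,099,511,627,776 bytes
8,140,000,000,000,000 / 1,099,511,627,776 = 7,403.29 TiB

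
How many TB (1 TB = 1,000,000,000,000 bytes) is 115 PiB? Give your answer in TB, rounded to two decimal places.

129,478.49 TB

115 PiB = 115 × 2^50 bytes = 129,478,489,286,901,760 bytes
1 TB = 1,000,000,000,000 bytes
129,478,489,286,901,760 / 1,000,000,000,000 = 129,478.49 TB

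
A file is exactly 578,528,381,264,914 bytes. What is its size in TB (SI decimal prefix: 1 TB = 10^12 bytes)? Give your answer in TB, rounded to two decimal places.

578.53 TB

578,528,381,264,914 bytes given.
1 TB = 1,000,000,000,000 bytes
578,528,381,264,914 / 1,000,000,000,000 = 578.53 TB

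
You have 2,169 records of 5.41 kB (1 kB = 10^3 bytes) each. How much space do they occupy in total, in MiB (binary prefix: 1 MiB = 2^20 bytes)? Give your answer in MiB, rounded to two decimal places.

Total = 2,169 × 5.41 kB = 11734.29 kB
= 11734.29 × 1,000 bytes = 11,734,290 bytes
1 MiB = 1,048,576 bytes
11,734,290 / 1,048,576 = 11.19 MiB

11.19 MiB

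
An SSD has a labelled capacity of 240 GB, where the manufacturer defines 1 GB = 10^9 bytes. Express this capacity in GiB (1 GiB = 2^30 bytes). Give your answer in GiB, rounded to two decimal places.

240 GB = 240 × 10^9 bytes = 240,000,000,000 bytes
1 GiB = 1,073,741,824 bytes
240,000,000,000 / 1,073,741,824 = 223.52 GiB

223.52 GiB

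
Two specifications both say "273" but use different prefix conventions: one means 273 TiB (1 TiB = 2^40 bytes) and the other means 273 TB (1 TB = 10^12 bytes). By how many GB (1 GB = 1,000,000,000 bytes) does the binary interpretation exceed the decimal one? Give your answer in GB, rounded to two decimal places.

27,166.67 GB

273 TiB = 273 × 1,099,511,627,776 = 300,166,674,382,848 bytes
273 TB = 273 × 1,000,000,000,000 = 273,000,000,000,000 bytes
difference = 27,166,674,382,848 bytes
27,166,674,382,848 / 1,000,000,000 = 27,166.67 GB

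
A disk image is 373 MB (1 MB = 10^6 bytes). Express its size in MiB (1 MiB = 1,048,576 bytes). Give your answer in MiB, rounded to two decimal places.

373 MB × 1,000,000 bytes/MB = 373,000,000 bytes
1 MiB = 1,048,576 bytes
373,000,000 / 1,048,576 = 355.72 MiB

355.72 MiB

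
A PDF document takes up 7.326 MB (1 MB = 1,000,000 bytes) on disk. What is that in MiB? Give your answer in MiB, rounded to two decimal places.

6.99 MiB

7.326 MB × 1,000,000 bytes/MB = 7,326,000 bytes
1 MiB = 1,048,576 bytes
7,326,000 / 1,048,576 = 6.99 MiB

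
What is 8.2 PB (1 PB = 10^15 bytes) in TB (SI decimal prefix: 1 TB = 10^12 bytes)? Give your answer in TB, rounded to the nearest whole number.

8.2 PB = 8.2 × 10^15 bytes = 8,200,000,000,000,000 bytes
1 TB = 10^12 bytes = 1,000,000,000,000 bytes
8,200,000,000,000,000 / 1,000,000,000,000 = 8,200 TB

8,200 TB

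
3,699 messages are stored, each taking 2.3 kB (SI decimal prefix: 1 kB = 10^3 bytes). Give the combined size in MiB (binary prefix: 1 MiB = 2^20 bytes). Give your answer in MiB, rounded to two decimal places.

Total = 3,699 × 2.3 kB = 8507.7 kB
= 8507.7 × 1,000 bytes = 8,507,700 bytes
1 MiB = 1,048,576 bytes
8,507,700 / 1,048,576 = 8.11 MiB

8.11 MiB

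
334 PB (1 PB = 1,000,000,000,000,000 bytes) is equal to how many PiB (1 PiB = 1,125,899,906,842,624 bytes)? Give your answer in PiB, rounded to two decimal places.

296.65 PiB

334 PB × 1,000,000,000,000,000 bytes/PB = 334,000,000,000,000,000 bytes
1 PiB = 1,125,899,906,842,624 bytes
334,000,000,000,000,000 / 1,125,899,906,842,624 = 296.65 PiB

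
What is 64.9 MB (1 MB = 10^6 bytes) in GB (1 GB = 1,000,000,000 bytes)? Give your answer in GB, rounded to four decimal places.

64.9 MB × 1,000,000 bytes/MB = 64,900,000 bytes
1 GB = 1,000,000,000 bytes
64,900,000 / 1,000,000,000 = 0.0649 GB

0.0649 GB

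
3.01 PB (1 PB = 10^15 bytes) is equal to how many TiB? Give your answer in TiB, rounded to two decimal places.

3.01 PB = 3.01 × 10^15 bytes = 3,010,000,000,000,000 bytes
1 TiB = 1,099,511,627,776 bytes
3,010,000,000,000,000 / 1,099,511,627,776 = 2,737.58 TiB

2,737.58 TiB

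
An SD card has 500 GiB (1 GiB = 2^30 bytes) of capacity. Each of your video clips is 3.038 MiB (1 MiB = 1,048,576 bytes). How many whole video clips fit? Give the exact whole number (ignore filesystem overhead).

Capacity: 500 GiB = 536,870,912,000 bytes
Per item: 3.038 MiB = 3,185,573.888 bytes
⌊536,870,912,000 / 3,185,573.888⌋ = 168,531

168,531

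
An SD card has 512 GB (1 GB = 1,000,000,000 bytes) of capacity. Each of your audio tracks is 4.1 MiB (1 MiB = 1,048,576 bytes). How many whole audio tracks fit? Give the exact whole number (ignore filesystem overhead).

119,092

Capacity: 512 GB = 512,000,000,000 bytes
Per item: 4.1 MiB = 4,299,161.6 bytes
⌊512,000,000,000 / 4,299,161.6⌋ = 119,092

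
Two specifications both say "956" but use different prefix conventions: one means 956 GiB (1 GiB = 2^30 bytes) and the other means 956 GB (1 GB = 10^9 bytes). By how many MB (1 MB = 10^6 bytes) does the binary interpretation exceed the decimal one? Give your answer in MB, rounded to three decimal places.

70,497.184 MB

956 GiB = 956 × 1,073,741,824 = 1,026,497,183,744 bytes
956 GB = 956 × 1,000,000,000 = 956,000,000,000 bytes
difference = 70,497,183,744 bytes
70,497,183,744 / 1,000,000 = 70,497.184 MB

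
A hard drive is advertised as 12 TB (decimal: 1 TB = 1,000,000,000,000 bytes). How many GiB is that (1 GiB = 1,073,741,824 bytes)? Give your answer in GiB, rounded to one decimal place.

11,175.9 GiB

12 TB = 12 × 10^12 bytes = 12,000,000,000,000 bytes
1 GiB = 2^30 bytes = 1,073,741,824 bytes
12,000,000,000,000 / 1,073,741,824 = 11,175.9 GiB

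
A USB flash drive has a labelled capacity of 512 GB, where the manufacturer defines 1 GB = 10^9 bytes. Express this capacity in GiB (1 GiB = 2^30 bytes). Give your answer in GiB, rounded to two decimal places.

476.84 GiB

512 GB = 512 × 10^9 bytes = 512,000,000,000 bytes
1 GiB = 2^30 bytes = 1,073,741,824 bytes
512,000,000,000 / 1,073,741,824 = 476.84 GiB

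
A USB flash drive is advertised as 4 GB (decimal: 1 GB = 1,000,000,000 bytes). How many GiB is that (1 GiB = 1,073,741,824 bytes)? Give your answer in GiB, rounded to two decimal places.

3.73 GiB

4 GB = 4 × 10^9 bytes = 4,000,000,000 bytes
1 GiB = 1,073,741,824 bytes
4,000,000,000 / 1,073,741,824 = 3.73 GiB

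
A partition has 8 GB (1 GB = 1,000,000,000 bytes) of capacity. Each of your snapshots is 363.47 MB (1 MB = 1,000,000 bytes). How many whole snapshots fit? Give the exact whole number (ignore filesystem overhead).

Capacity: 8 GB = 8,000,000,000 bytes
Per item: 363.47 MB = 363,470,000 bytes
⌊8,000,000,000 / 363,470,000⌋ = 22

22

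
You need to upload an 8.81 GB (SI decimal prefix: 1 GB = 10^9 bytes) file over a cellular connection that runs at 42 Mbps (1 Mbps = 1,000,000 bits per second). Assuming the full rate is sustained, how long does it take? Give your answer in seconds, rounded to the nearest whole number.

8.81 GB = 8,810,000,000 bytes = 70,480,000,000 bits
42 Mbps = 42,000,000 bits/s
time = 70,480,000,000 / 42,000,000 = 1,678 s

1,678 seconds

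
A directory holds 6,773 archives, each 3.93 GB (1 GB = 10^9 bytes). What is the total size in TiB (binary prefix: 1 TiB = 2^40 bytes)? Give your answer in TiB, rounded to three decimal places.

Total = 6,773 × 3.93 GB = 26617.89 GB
= 26617.89 × 1,000,000,000 bytes = 26,617,890,000,000 bytes
1 TiB = 1,099,511,627,776 bytes
26,617,890,000,000 / 1,099,511,627,776 = 24.209 TiB

24.209 TiB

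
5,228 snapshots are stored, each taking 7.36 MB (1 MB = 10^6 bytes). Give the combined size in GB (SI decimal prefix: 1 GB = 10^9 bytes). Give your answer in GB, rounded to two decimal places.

38.48 GB

Total = 5,228 × 7.36 MB = 38478.08 MB
= 38478.08 × 1,000,000 bytes = 38,478,080,000 bytes
1 GB = 1,000,000,000 bytes
38,478,080,000 / 1,000,000,000 = 38.48 GB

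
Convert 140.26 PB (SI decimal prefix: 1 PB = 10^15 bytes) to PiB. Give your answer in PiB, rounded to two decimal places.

124.58 PiB

140.26 PB × 1,000,000,000,000,000 bytes/PB = 140,260,000,000,000,000 bytes
1 PiB = 1,125,899,906,842,624 bytes
140,260,000,000,000,000 / 1,125,899,906,842,624 = 124.58 PiB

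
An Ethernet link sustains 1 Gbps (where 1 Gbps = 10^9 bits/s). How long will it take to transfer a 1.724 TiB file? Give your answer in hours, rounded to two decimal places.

1.724 TiB = 1,895,558,046,285.824 bytes = 15,164,464,370,286.592 bits
1 Gbps = 1,000,000,000 bits/s
time = 15,164,464,370,286.592 / 1,000,000,000 = 15,164.4644 s
15,164.4644 s / 3600 = 4.21 hours

4.21 hours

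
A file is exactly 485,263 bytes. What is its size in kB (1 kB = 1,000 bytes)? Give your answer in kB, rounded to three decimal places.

485,263 bytes given.
1 kB = 10^3 bytes = 1,000 bytes
485,263 / 1,000 = 485.263 kB

485.263 kB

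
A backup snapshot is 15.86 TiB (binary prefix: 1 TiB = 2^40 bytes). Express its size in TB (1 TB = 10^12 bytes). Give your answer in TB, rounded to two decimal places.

15.86 TiB = 15.86 × 2^40 bytes = 17,438,254,416,527.36 bytes
1 TB = 10^12 bytes = 1,000,000,000,000 bytes
17,438,254,416,527.36 / 1,000,000,000,000 = 17.44 TB

17.44 TB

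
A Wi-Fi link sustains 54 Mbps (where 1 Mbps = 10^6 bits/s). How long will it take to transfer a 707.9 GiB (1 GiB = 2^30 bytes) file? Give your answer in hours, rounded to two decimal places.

707.9 GiB = 760,101,837,209.6 bytes = 6,080,814,697,676.8 bits
54 Mbps = 54,000,000 bits/s
time = 6,080,814,697,676.8 / 54,000,000 = 112,607.6796 s
112,607.6796 s / 3600 = 31.28 hours

31.28 hours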